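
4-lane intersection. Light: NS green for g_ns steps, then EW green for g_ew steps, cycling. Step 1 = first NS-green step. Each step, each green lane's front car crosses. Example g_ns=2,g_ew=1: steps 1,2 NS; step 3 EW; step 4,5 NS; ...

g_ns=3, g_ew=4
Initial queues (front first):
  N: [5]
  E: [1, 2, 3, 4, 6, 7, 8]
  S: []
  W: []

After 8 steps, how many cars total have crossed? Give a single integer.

Step 1 [NS]: N:car5-GO,E:wait,S:empty,W:wait | queues: N=0 E=7 S=0 W=0
Step 2 [NS]: N:empty,E:wait,S:empty,W:wait | queues: N=0 E=7 S=0 W=0
Step 3 [NS]: N:empty,E:wait,S:empty,W:wait | queues: N=0 E=7 S=0 W=0
Step 4 [EW]: N:wait,E:car1-GO,S:wait,W:empty | queues: N=0 E=6 S=0 W=0
Step 5 [EW]: N:wait,E:car2-GO,S:wait,W:empty | queues: N=0 E=5 S=0 W=0
Step 6 [EW]: N:wait,E:car3-GO,S:wait,W:empty | queues: N=0 E=4 S=0 W=0
Step 7 [EW]: N:wait,E:car4-GO,S:wait,W:empty | queues: N=0 E=3 S=0 W=0
Step 8 [NS]: N:empty,E:wait,S:empty,W:wait | queues: N=0 E=3 S=0 W=0
Cars crossed by step 8: 5

Answer: 5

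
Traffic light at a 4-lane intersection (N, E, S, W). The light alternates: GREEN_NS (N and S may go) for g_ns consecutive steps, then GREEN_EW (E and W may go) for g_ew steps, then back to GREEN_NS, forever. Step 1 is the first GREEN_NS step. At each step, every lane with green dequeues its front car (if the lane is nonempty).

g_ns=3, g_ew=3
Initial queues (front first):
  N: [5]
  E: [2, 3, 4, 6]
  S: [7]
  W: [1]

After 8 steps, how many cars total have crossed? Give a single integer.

Step 1 [NS]: N:car5-GO,E:wait,S:car7-GO,W:wait | queues: N=0 E=4 S=0 W=1
Step 2 [NS]: N:empty,E:wait,S:empty,W:wait | queues: N=0 E=4 S=0 W=1
Step 3 [NS]: N:empty,E:wait,S:empty,W:wait | queues: N=0 E=4 S=0 W=1
Step 4 [EW]: N:wait,E:car2-GO,S:wait,W:car1-GO | queues: N=0 E=3 S=0 W=0
Step 5 [EW]: N:wait,E:car3-GO,S:wait,W:empty | queues: N=0 E=2 S=0 W=0
Step 6 [EW]: N:wait,E:car4-GO,S:wait,W:empty | queues: N=0 E=1 S=0 W=0
Step 7 [NS]: N:empty,E:wait,S:empty,W:wait | queues: N=0 E=1 S=0 W=0
Step 8 [NS]: N:empty,E:wait,S:empty,W:wait | queues: N=0 E=1 S=0 W=0
Cars crossed by step 8: 6

Answer: 6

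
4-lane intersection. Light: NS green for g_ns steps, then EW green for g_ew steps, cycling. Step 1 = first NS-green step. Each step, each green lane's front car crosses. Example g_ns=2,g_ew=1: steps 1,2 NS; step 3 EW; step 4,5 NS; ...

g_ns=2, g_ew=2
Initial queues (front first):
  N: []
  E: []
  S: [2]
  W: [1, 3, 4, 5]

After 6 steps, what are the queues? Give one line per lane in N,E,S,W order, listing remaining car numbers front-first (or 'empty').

Step 1 [NS]: N:empty,E:wait,S:car2-GO,W:wait | queues: N=0 E=0 S=0 W=4
Step 2 [NS]: N:empty,E:wait,S:empty,W:wait | queues: N=0 E=0 S=0 W=4
Step 3 [EW]: N:wait,E:empty,S:wait,W:car1-GO | queues: N=0 E=0 S=0 W=3
Step 4 [EW]: N:wait,E:empty,S:wait,W:car3-GO | queues: N=0 E=0 S=0 W=2
Step 5 [NS]: N:empty,E:wait,S:empty,W:wait | queues: N=0 E=0 S=0 W=2
Step 6 [NS]: N:empty,E:wait,S:empty,W:wait | queues: N=0 E=0 S=0 W=2

N: empty
E: empty
S: empty
W: 4 5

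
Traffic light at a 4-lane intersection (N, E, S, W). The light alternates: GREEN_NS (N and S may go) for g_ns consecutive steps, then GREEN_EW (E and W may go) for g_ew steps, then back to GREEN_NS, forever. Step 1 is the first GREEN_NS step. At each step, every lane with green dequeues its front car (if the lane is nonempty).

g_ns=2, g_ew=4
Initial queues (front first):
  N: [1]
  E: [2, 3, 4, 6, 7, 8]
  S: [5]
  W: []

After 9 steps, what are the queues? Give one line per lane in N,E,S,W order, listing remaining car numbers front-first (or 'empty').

Step 1 [NS]: N:car1-GO,E:wait,S:car5-GO,W:wait | queues: N=0 E=6 S=0 W=0
Step 2 [NS]: N:empty,E:wait,S:empty,W:wait | queues: N=0 E=6 S=0 W=0
Step 3 [EW]: N:wait,E:car2-GO,S:wait,W:empty | queues: N=0 E=5 S=0 W=0
Step 4 [EW]: N:wait,E:car3-GO,S:wait,W:empty | queues: N=0 E=4 S=0 W=0
Step 5 [EW]: N:wait,E:car4-GO,S:wait,W:empty | queues: N=0 E=3 S=0 W=0
Step 6 [EW]: N:wait,E:car6-GO,S:wait,W:empty | queues: N=0 E=2 S=0 W=0
Step 7 [NS]: N:empty,E:wait,S:empty,W:wait | queues: N=0 E=2 S=0 W=0
Step 8 [NS]: N:empty,E:wait,S:empty,W:wait | queues: N=0 E=2 S=0 W=0
Step 9 [EW]: N:wait,E:car7-GO,S:wait,W:empty | queues: N=0 E=1 S=0 W=0

N: empty
E: 8
S: empty
W: empty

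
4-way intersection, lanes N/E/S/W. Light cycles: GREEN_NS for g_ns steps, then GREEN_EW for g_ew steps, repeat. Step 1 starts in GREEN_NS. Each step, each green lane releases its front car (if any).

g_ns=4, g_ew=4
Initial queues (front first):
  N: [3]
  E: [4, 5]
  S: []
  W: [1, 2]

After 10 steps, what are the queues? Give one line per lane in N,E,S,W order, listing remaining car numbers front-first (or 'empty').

Step 1 [NS]: N:car3-GO,E:wait,S:empty,W:wait | queues: N=0 E=2 S=0 W=2
Step 2 [NS]: N:empty,E:wait,S:empty,W:wait | queues: N=0 E=2 S=0 W=2
Step 3 [NS]: N:empty,E:wait,S:empty,W:wait | queues: N=0 E=2 S=0 W=2
Step 4 [NS]: N:empty,E:wait,S:empty,W:wait | queues: N=0 E=2 S=0 W=2
Step 5 [EW]: N:wait,E:car4-GO,S:wait,W:car1-GO | queues: N=0 E=1 S=0 W=1
Step 6 [EW]: N:wait,E:car5-GO,S:wait,W:car2-GO | queues: N=0 E=0 S=0 W=0

N: empty
E: empty
S: empty
W: empty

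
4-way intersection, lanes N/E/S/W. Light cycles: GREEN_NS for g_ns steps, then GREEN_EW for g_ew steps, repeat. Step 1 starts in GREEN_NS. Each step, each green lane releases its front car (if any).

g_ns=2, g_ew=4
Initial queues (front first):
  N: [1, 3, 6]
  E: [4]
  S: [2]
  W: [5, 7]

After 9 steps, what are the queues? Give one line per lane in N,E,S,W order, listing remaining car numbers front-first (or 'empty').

Step 1 [NS]: N:car1-GO,E:wait,S:car2-GO,W:wait | queues: N=2 E=1 S=0 W=2
Step 2 [NS]: N:car3-GO,E:wait,S:empty,W:wait | queues: N=1 E=1 S=0 W=2
Step 3 [EW]: N:wait,E:car4-GO,S:wait,W:car5-GO | queues: N=1 E=0 S=0 W=1
Step 4 [EW]: N:wait,E:empty,S:wait,W:car7-GO | queues: N=1 E=0 S=0 W=0
Step 5 [EW]: N:wait,E:empty,S:wait,W:empty | queues: N=1 E=0 S=0 W=0
Step 6 [EW]: N:wait,E:empty,S:wait,W:empty | queues: N=1 E=0 S=0 W=0
Step 7 [NS]: N:car6-GO,E:wait,S:empty,W:wait | queues: N=0 E=0 S=0 W=0

N: empty
E: empty
S: empty
W: empty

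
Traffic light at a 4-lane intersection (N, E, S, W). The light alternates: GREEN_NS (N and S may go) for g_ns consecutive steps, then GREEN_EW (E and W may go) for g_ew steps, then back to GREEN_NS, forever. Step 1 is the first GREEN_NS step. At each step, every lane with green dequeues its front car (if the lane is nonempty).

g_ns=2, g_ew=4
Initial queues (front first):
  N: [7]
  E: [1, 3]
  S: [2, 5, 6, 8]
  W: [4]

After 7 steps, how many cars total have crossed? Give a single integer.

Step 1 [NS]: N:car7-GO,E:wait,S:car2-GO,W:wait | queues: N=0 E=2 S=3 W=1
Step 2 [NS]: N:empty,E:wait,S:car5-GO,W:wait | queues: N=0 E=2 S=2 W=1
Step 3 [EW]: N:wait,E:car1-GO,S:wait,W:car4-GO | queues: N=0 E=1 S=2 W=0
Step 4 [EW]: N:wait,E:car3-GO,S:wait,W:empty | queues: N=0 E=0 S=2 W=0
Step 5 [EW]: N:wait,E:empty,S:wait,W:empty | queues: N=0 E=0 S=2 W=0
Step 6 [EW]: N:wait,E:empty,S:wait,W:empty | queues: N=0 E=0 S=2 W=0
Step 7 [NS]: N:empty,E:wait,S:car6-GO,W:wait | queues: N=0 E=0 S=1 W=0
Cars crossed by step 7: 7

Answer: 7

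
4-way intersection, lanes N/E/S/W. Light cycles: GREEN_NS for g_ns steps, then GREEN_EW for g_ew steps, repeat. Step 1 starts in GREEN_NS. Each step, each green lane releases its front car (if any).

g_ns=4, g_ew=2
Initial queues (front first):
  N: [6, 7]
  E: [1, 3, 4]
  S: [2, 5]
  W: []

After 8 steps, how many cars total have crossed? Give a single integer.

Answer: 6

Derivation:
Step 1 [NS]: N:car6-GO,E:wait,S:car2-GO,W:wait | queues: N=1 E=3 S=1 W=0
Step 2 [NS]: N:car7-GO,E:wait,S:car5-GO,W:wait | queues: N=0 E=3 S=0 W=0
Step 3 [NS]: N:empty,E:wait,S:empty,W:wait | queues: N=0 E=3 S=0 W=0
Step 4 [NS]: N:empty,E:wait,S:empty,W:wait | queues: N=0 E=3 S=0 W=0
Step 5 [EW]: N:wait,E:car1-GO,S:wait,W:empty | queues: N=0 E=2 S=0 W=0
Step 6 [EW]: N:wait,E:car3-GO,S:wait,W:empty | queues: N=0 E=1 S=0 W=0
Step 7 [NS]: N:empty,E:wait,S:empty,W:wait | queues: N=0 E=1 S=0 W=0
Step 8 [NS]: N:empty,E:wait,S:empty,W:wait | queues: N=0 E=1 S=0 W=0
Cars crossed by step 8: 6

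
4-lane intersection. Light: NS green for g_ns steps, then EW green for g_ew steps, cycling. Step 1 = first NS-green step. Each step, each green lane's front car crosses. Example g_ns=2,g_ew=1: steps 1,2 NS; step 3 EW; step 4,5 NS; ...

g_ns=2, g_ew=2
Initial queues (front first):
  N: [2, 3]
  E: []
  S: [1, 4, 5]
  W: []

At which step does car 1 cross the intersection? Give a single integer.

Step 1 [NS]: N:car2-GO,E:wait,S:car1-GO,W:wait | queues: N=1 E=0 S=2 W=0
Step 2 [NS]: N:car3-GO,E:wait,S:car4-GO,W:wait | queues: N=0 E=0 S=1 W=0
Step 3 [EW]: N:wait,E:empty,S:wait,W:empty | queues: N=0 E=0 S=1 W=0
Step 4 [EW]: N:wait,E:empty,S:wait,W:empty | queues: N=0 E=0 S=1 W=0
Step 5 [NS]: N:empty,E:wait,S:car5-GO,W:wait | queues: N=0 E=0 S=0 W=0
Car 1 crosses at step 1

1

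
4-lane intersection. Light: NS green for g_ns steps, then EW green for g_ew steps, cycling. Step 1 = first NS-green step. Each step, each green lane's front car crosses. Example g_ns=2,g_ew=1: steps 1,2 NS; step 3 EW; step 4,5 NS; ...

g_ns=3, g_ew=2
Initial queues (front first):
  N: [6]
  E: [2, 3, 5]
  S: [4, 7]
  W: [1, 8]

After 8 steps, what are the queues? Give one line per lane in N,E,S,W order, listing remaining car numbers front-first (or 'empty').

Step 1 [NS]: N:car6-GO,E:wait,S:car4-GO,W:wait | queues: N=0 E=3 S=1 W=2
Step 2 [NS]: N:empty,E:wait,S:car7-GO,W:wait | queues: N=0 E=3 S=0 W=2
Step 3 [NS]: N:empty,E:wait,S:empty,W:wait | queues: N=0 E=3 S=0 W=2
Step 4 [EW]: N:wait,E:car2-GO,S:wait,W:car1-GO | queues: N=0 E=2 S=0 W=1
Step 5 [EW]: N:wait,E:car3-GO,S:wait,W:car8-GO | queues: N=0 E=1 S=0 W=0
Step 6 [NS]: N:empty,E:wait,S:empty,W:wait | queues: N=0 E=1 S=0 W=0
Step 7 [NS]: N:empty,E:wait,S:empty,W:wait | queues: N=0 E=1 S=0 W=0
Step 8 [NS]: N:empty,E:wait,S:empty,W:wait | queues: N=0 E=1 S=0 W=0

N: empty
E: 5
S: empty
W: empty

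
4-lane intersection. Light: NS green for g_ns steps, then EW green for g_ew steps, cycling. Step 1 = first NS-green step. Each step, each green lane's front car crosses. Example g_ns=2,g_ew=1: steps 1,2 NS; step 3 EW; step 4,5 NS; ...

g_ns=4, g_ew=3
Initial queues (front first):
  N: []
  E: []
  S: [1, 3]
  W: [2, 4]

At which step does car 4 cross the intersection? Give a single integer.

Step 1 [NS]: N:empty,E:wait,S:car1-GO,W:wait | queues: N=0 E=0 S=1 W=2
Step 2 [NS]: N:empty,E:wait,S:car3-GO,W:wait | queues: N=0 E=0 S=0 W=2
Step 3 [NS]: N:empty,E:wait,S:empty,W:wait | queues: N=0 E=0 S=0 W=2
Step 4 [NS]: N:empty,E:wait,S:empty,W:wait | queues: N=0 E=0 S=0 W=2
Step 5 [EW]: N:wait,E:empty,S:wait,W:car2-GO | queues: N=0 E=0 S=0 W=1
Step 6 [EW]: N:wait,E:empty,S:wait,W:car4-GO | queues: N=0 E=0 S=0 W=0
Car 4 crosses at step 6

6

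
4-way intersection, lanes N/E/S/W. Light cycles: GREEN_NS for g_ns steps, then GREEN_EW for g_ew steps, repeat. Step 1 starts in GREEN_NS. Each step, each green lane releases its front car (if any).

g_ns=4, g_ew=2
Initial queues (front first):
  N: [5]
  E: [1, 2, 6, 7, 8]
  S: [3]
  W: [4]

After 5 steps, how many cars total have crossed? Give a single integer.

Answer: 4

Derivation:
Step 1 [NS]: N:car5-GO,E:wait,S:car3-GO,W:wait | queues: N=0 E=5 S=0 W=1
Step 2 [NS]: N:empty,E:wait,S:empty,W:wait | queues: N=0 E=5 S=0 W=1
Step 3 [NS]: N:empty,E:wait,S:empty,W:wait | queues: N=0 E=5 S=0 W=1
Step 4 [NS]: N:empty,E:wait,S:empty,W:wait | queues: N=0 E=5 S=0 W=1
Step 5 [EW]: N:wait,E:car1-GO,S:wait,W:car4-GO | queues: N=0 E=4 S=0 W=0
Cars crossed by step 5: 4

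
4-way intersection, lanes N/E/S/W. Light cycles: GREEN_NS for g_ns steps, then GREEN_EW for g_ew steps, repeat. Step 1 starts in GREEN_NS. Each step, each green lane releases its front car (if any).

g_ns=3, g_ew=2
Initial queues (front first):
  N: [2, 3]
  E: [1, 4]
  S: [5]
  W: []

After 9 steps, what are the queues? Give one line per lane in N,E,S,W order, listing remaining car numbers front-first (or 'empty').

Step 1 [NS]: N:car2-GO,E:wait,S:car5-GO,W:wait | queues: N=1 E=2 S=0 W=0
Step 2 [NS]: N:car3-GO,E:wait,S:empty,W:wait | queues: N=0 E=2 S=0 W=0
Step 3 [NS]: N:empty,E:wait,S:empty,W:wait | queues: N=0 E=2 S=0 W=0
Step 4 [EW]: N:wait,E:car1-GO,S:wait,W:empty | queues: N=0 E=1 S=0 W=0
Step 5 [EW]: N:wait,E:car4-GO,S:wait,W:empty | queues: N=0 E=0 S=0 W=0

N: empty
E: empty
S: empty
W: empty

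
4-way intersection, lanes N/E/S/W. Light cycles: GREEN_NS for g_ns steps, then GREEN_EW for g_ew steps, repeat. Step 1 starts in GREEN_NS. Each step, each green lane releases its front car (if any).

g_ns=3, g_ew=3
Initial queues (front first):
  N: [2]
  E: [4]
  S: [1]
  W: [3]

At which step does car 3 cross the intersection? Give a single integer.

Step 1 [NS]: N:car2-GO,E:wait,S:car1-GO,W:wait | queues: N=0 E=1 S=0 W=1
Step 2 [NS]: N:empty,E:wait,S:empty,W:wait | queues: N=0 E=1 S=0 W=1
Step 3 [NS]: N:empty,E:wait,S:empty,W:wait | queues: N=0 E=1 S=0 W=1
Step 4 [EW]: N:wait,E:car4-GO,S:wait,W:car3-GO | queues: N=0 E=0 S=0 W=0
Car 3 crosses at step 4

4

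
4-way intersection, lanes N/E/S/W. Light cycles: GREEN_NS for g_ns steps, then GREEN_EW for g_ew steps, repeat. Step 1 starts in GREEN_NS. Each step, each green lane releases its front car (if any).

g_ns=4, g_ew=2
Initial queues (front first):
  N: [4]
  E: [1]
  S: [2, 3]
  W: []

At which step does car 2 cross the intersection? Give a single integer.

Step 1 [NS]: N:car4-GO,E:wait,S:car2-GO,W:wait | queues: N=0 E=1 S=1 W=0
Step 2 [NS]: N:empty,E:wait,S:car3-GO,W:wait | queues: N=0 E=1 S=0 W=0
Step 3 [NS]: N:empty,E:wait,S:empty,W:wait | queues: N=0 E=1 S=0 W=0
Step 4 [NS]: N:empty,E:wait,S:empty,W:wait | queues: N=0 E=1 S=0 W=0
Step 5 [EW]: N:wait,E:car1-GO,S:wait,W:empty | queues: N=0 E=0 S=0 W=0
Car 2 crosses at step 1

1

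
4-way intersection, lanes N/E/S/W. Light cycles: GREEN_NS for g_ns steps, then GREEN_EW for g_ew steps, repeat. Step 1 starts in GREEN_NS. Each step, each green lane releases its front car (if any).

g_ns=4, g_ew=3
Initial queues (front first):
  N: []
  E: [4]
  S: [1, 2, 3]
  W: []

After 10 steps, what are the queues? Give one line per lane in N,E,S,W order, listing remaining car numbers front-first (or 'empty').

Step 1 [NS]: N:empty,E:wait,S:car1-GO,W:wait | queues: N=0 E=1 S=2 W=0
Step 2 [NS]: N:empty,E:wait,S:car2-GO,W:wait | queues: N=0 E=1 S=1 W=0
Step 3 [NS]: N:empty,E:wait,S:car3-GO,W:wait | queues: N=0 E=1 S=0 W=0
Step 4 [NS]: N:empty,E:wait,S:empty,W:wait | queues: N=0 E=1 S=0 W=0
Step 5 [EW]: N:wait,E:car4-GO,S:wait,W:empty | queues: N=0 E=0 S=0 W=0

N: empty
E: empty
S: empty
W: empty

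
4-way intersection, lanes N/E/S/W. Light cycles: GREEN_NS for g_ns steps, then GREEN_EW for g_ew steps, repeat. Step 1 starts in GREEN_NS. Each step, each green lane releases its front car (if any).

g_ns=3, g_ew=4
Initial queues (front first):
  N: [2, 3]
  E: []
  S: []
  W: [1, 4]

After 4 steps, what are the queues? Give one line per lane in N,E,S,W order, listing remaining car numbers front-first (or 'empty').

Step 1 [NS]: N:car2-GO,E:wait,S:empty,W:wait | queues: N=1 E=0 S=0 W=2
Step 2 [NS]: N:car3-GO,E:wait,S:empty,W:wait | queues: N=0 E=0 S=0 W=2
Step 3 [NS]: N:empty,E:wait,S:empty,W:wait | queues: N=0 E=0 S=0 W=2
Step 4 [EW]: N:wait,E:empty,S:wait,W:car1-GO | queues: N=0 E=0 S=0 W=1

N: empty
E: empty
S: empty
W: 4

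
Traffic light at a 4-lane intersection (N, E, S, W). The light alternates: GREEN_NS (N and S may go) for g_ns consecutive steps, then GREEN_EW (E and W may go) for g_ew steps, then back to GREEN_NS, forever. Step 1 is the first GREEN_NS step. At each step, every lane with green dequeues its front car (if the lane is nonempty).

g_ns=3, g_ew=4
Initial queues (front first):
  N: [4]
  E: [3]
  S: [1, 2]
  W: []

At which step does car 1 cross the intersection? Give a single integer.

Step 1 [NS]: N:car4-GO,E:wait,S:car1-GO,W:wait | queues: N=0 E=1 S=1 W=0
Step 2 [NS]: N:empty,E:wait,S:car2-GO,W:wait | queues: N=0 E=1 S=0 W=0
Step 3 [NS]: N:empty,E:wait,S:empty,W:wait | queues: N=0 E=1 S=0 W=0
Step 4 [EW]: N:wait,E:car3-GO,S:wait,W:empty | queues: N=0 E=0 S=0 W=0
Car 1 crosses at step 1

1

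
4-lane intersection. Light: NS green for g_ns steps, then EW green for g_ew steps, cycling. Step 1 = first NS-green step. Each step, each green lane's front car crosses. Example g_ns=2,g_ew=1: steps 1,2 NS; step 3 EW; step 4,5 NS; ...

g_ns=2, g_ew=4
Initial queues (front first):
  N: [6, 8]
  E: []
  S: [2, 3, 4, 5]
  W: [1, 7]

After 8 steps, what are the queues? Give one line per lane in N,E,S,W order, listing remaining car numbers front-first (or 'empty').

Step 1 [NS]: N:car6-GO,E:wait,S:car2-GO,W:wait | queues: N=1 E=0 S=3 W=2
Step 2 [NS]: N:car8-GO,E:wait,S:car3-GO,W:wait | queues: N=0 E=0 S=2 W=2
Step 3 [EW]: N:wait,E:empty,S:wait,W:car1-GO | queues: N=0 E=0 S=2 W=1
Step 4 [EW]: N:wait,E:empty,S:wait,W:car7-GO | queues: N=0 E=0 S=2 W=0
Step 5 [EW]: N:wait,E:empty,S:wait,W:empty | queues: N=0 E=0 S=2 W=0
Step 6 [EW]: N:wait,E:empty,S:wait,W:empty | queues: N=0 E=0 S=2 W=0
Step 7 [NS]: N:empty,E:wait,S:car4-GO,W:wait | queues: N=0 E=0 S=1 W=0
Step 8 [NS]: N:empty,E:wait,S:car5-GO,W:wait | queues: N=0 E=0 S=0 W=0

N: empty
E: empty
S: empty
W: empty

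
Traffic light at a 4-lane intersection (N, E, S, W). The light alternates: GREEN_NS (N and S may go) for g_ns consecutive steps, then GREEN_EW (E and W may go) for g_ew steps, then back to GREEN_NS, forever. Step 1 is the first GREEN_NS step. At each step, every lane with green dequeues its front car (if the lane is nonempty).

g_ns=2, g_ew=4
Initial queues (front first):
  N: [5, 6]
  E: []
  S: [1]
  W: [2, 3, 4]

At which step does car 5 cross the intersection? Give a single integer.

Step 1 [NS]: N:car5-GO,E:wait,S:car1-GO,W:wait | queues: N=1 E=0 S=0 W=3
Step 2 [NS]: N:car6-GO,E:wait,S:empty,W:wait | queues: N=0 E=0 S=0 W=3
Step 3 [EW]: N:wait,E:empty,S:wait,W:car2-GO | queues: N=0 E=0 S=0 W=2
Step 4 [EW]: N:wait,E:empty,S:wait,W:car3-GO | queues: N=0 E=0 S=0 W=1
Step 5 [EW]: N:wait,E:empty,S:wait,W:car4-GO | queues: N=0 E=0 S=0 W=0
Car 5 crosses at step 1

1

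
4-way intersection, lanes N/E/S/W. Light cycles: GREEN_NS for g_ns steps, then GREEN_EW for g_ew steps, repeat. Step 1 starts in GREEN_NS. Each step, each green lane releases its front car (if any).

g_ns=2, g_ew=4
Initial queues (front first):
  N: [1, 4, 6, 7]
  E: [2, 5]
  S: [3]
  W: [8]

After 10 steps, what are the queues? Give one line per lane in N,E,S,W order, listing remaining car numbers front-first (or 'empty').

Step 1 [NS]: N:car1-GO,E:wait,S:car3-GO,W:wait | queues: N=3 E=2 S=0 W=1
Step 2 [NS]: N:car4-GO,E:wait,S:empty,W:wait | queues: N=2 E=2 S=0 W=1
Step 3 [EW]: N:wait,E:car2-GO,S:wait,W:car8-GO | queues: N=2 E=1 S=0 W=0
Step 4 [EW]: N:wait,E:car5-GO,S:wait,W:empty | queues: N=2 E=0 S=0 W=0
Step 5 [EW]: N:wait,E:empty,S:wait,W:empty | queues: N=2 E=0 S=0 W=0
Step 6 [EW]: N:wait,E:empty,S:wait,W:empty | queues: N=2 E=0 S=0 W=0
Step 7 [NS]: N:car6-GO,E:wait,S:empty,W:wait | queues: N=1 E=0 S=0 W=0
Step 8 [NS]: N:car7-GO,E:wait,S:empty,W:wait | queues: N=0 E=0 S=0 W=0

N: empty
E: empty
S: empty
W: empty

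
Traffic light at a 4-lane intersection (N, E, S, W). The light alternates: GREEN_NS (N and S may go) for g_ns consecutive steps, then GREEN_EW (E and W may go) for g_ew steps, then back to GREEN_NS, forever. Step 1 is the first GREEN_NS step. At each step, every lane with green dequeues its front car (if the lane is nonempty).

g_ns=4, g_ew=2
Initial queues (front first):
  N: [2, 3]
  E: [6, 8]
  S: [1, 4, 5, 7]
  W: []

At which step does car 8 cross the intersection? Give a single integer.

Step 1 [NS]: N:car2-GO,E:wait,S:car1-GO,W:wait | queues: N=1 E=2 S=3 W=0
Step 2 [NS]: N:car3-GO,E:wait,S:car4-GO,W:wait | queues: N=0 E=2 S=2 W=0
Step 3 [NS]: N:empty,E:wait,S:car5-GO,W:wait | queues: N=0 E=2 S=1 W=0
Step 4 [NS]: N:empty,E:wait,S:car7-GO,W:wait | queues: N=0 E=2 S=0 W=0
Step 5 [EW]: N:wait,E:car6-GO,S:wait,W:empty | queues: N=0 E=1 S=0 W=0
Step 6 [EW]: N:wait,E:car8-GO,S:wait,W:empty | queues: N=0 E=0 S=0 W=0
Car 8 crosses at step 6

6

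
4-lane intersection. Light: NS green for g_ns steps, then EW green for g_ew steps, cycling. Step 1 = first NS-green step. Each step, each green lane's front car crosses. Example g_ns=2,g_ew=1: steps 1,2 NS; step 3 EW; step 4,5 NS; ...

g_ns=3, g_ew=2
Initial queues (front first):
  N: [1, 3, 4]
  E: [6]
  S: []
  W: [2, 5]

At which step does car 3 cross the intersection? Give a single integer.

Step 1 [NS]: N:car1-GO,E:wait,S:empty,W:wait | queues: N=2 E=1 S=0 W=2
Step 2 [NS]: N:car3-GO,E:wait,S:empty,W:wait | queues: N=1 E=1 S=0 W=2
Step 3 [NS]: N:car4-GO,E:wait,S:empty,W:wait | queues: N=0 E=1 S=0 W=2
Step 4 [EW]: N:wait,E:car6-GO,S:wait,W:car2-GO | queues: N=0 E=0 S=0 W=1
Step 5 [EW]: N:wait,E:empty,S:wait,W:car5-GO | queues: N=0 E=0 S=0 W=0
Car 3 crosses at step 2

2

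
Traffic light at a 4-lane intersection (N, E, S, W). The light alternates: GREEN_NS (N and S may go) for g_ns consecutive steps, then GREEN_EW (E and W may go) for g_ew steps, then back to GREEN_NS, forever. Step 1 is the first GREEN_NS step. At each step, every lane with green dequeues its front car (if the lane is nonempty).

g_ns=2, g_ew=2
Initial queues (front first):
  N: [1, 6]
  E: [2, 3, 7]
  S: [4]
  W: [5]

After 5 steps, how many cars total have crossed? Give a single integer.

Step 1 [NS]: N:car1-GO,E:wait,S:car4-GO,W:wait | queues: N=1 E=3 S=0 W=1
Step 2 [NS]: N:car6-GO,E:wait,S:empty,W:wait | queues: N=0 E=3 S=0 W=1
Step 3 [EW]: N:wait,E:car2-GO,S:wait,W:car5-GO | queues: N=0 E=2 S=0 W=0
Step 4 [EW]: N:wait,E:car3-GO,S:wait,W:empty | queues: N=0 E=1 S=0 W=0
Step 5 [NS]: N:empty,E:wait,S:empty,W:wait | queues: N=0 E=1 S=0 W=0
Cars crossed by step 5: 6

Answer: 6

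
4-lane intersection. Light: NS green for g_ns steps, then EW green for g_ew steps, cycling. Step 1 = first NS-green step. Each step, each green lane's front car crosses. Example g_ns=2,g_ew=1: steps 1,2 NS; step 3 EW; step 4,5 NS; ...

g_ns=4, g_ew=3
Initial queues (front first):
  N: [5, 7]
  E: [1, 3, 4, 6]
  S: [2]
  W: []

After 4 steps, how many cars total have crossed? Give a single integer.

Step 1 [NS]: N:car5-GO,E:wait,S:car2-GO,W:wait | queues: N=1 E=4 S=0 W=0
Step 2 [NS]: N:car7-GO,E:wait,S:empty,W:wait | queues: N=0 E=4 S=0 W=0
Step 3 [NS]: N:empty,E:wait,S:empty,W:wait | queues: N=0 E=4 S=0 W=0
Step 4 [NS]: N:empty,E:wait,S:empty,W:wait | queues: N=0 E=4 S=0 W=0
Cars crossed by step 4: 3

Answer: 3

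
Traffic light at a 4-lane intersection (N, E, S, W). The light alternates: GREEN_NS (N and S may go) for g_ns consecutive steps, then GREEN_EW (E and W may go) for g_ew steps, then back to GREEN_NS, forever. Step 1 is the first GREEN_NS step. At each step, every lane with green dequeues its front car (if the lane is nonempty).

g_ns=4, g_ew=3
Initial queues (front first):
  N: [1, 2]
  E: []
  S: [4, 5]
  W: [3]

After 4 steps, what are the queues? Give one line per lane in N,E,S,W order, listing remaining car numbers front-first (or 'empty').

Step 1 [NS]: N:car1-GO,E:wait,S:car4-GO,W:wait | queues: N=1 E=0 S=1 W=1
Step 2 [NS]: N:car2-GO,E:wait,S:car5-GO,W:wait | queues: N=0 E=0 S=0 W=1
Step 3 [NS]: N:empty,E:wait,S:empty,W:wait | queues: N=0 E=0 S=0 W=1
Step 4 [NS]: N:empty,E:wait,S:empty,W:wait | queues: N=0 E=0 S=0 W=1

N: empty
E: empty
S: empty
W: 3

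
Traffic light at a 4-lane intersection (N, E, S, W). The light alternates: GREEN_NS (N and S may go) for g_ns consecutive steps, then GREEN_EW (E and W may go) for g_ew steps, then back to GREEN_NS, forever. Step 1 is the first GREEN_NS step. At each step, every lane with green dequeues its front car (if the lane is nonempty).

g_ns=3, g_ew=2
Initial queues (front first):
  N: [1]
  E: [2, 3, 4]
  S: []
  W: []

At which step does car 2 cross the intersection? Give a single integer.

Step 1 [NS]: N:car1-GO,E:wait,S:empty,W:wait | queues: N=0 E=3 S=0 W=0
Step 2 [NS]: N:empty,E:wait,S:empty,W:wait | queues: N=0 E=3 S=0 W=0
Step 3 [NS]: N:empty,E:wait,S:empty,W:wait | queues: N=0 E=3 S=0 W=0
Step 4 [EW]: N:wait,E:car2-GO,S:wait,W:empty | queues: N=0 E=2 S=0 W=0
Step 5 [EW]: N:wait,E:car3-GO,S:wait,W:empty | queues: N=0 E=1 S=0 W=0
Step 6 [NS]: N:empty,E:wait,S:empty,W:wait | queues: N=0 E=1 S=0 W=0
Step 7 [NS]: N:empty,E:wait,S:empty,W:wait | queues: N=0 E=1 S=0 W=0
Step 8 [NS]: N:empty,E:wait,S:empty,W:wait | queues: N=0 E=1 S=0 W=0
Step 9 [EW]: N:wait,E:car4-GO,S:wait,W:empty | queues: N=0 E=0 S=0 W=0
Car 2 crosses at step 4

4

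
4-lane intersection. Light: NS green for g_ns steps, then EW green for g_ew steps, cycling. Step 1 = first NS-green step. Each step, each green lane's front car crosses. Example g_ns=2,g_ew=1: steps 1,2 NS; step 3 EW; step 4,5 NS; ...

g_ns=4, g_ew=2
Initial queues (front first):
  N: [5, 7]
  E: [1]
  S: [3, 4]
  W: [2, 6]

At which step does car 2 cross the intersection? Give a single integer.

Step 1 [NS]: N:car5-GO,E:wait,S:car3-GO,W:wait | queues: N=1 E=1 S=1 W=2
Step 2 [NS]: N:car7-GO,E:wait,S:car4-GO,W:wait | queues: N=0 E=1 S=0 W=2
Step 3 [NS]: N:empty,E:wait,S:empty,W:wait | queues: N=0 E=1 S=0 W=2
Step 4 [NS]: N:empty,E:wait,S:empty,W:wait | queues: N=0 E=1 S=0 W=2
Step 5 [EW]: N:wait,E:car1-GO,S:wait,W:car2-GO | queues: N=0 E=0 S=0 W=1
Step 6 [EW]: N:wait,E:empty,S:wait,W:car6-GO | queues: N=0 E=0 S=0 W=0
Car 2 crosses at step 5

5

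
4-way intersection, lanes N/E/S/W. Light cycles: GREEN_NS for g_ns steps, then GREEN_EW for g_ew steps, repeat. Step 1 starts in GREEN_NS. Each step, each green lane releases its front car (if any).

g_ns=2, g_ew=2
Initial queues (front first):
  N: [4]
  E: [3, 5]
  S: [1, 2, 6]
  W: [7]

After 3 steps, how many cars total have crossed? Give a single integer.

Step 1 [NS]: N:car4-GO,E:wait,S:car1-GO,W:wait | queues: N=0 E=2 S=2 W=1
Step 2 [NS]: N:empty,E:wait,S:car2-GO,W:wait | queues: N=0 E=2 S=1 W=1
Step 3 [EW]: N:wait,E:car3-GO,S:wait,W:car7-GO | queues: N=0 E=1 S=1 W=0
Cars crossed by step 3: 5

Answer: 5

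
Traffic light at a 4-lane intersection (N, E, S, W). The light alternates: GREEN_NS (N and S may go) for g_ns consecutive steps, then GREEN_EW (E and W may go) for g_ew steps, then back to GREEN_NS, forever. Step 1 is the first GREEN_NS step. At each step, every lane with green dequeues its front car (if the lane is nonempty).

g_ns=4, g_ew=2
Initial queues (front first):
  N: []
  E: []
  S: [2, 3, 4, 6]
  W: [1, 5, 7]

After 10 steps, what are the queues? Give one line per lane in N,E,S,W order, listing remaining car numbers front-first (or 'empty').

Step 1 [NS]: N:empty,E:wait,S:car2-GO,W:wait | queues: N=0 E=0 S=3 W=3
Step 2 [NS]: N:empty,E:wait,S:car3-GO,W:wait | queues: N=0 E=0 S=2 W=3
Step 3 [NS]: N:empty,E:wait,S:car4-GO,W:wait | queues: N=0 E=0 S=1 W=3
Step 4 [NS]: N:empty,E:wait,S:car6-GO,W:wait | queues: N=0 E=0 S=0 W=3
Step 5 [EW]: N:wait,E:empty,S:wait,W:car1-GO | queues: N=0 E=0 S=0 W=2
Step 6 [EW]: N:wait,E:empty,S:wait,W:car5-GO | queues: N=0 E=0 S=0 W=1
Step 7 [NS]: N:empty,E:wait,S:empty,W:wait | queues: N=0 E=0 S=0 W=1
Step 8 [NS]: N:empty,E:wait,S:empty,W:wait | queues: N=0 E=0 S=0 W=1
Step 9 [NS]: N:empty,E:wait,S:empty,W:wait | queues: N=0 E=0 S=0 W=1
Step 10 [NS]: N:empty,E:wait,S:empty,W:wait | queues: N=0 E=0 S=0 W=1

N: empty
E: empty
S: empty
W: 7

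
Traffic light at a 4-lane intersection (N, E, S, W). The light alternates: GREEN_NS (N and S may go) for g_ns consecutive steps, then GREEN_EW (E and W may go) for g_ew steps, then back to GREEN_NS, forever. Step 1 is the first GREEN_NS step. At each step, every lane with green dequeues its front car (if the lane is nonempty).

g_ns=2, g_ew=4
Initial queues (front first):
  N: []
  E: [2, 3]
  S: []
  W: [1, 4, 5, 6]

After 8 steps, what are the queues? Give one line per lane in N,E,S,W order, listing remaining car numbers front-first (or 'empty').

Step 1 [NS]: N:empty,E:wait,S:empty,W:wait | queues: N=0 E=2 S=0 W=4
Step 2 [NS]: N:empty,E:wait,S:empty,W:wait | queues: N=0 E=2 S=0 W=4
Step 3 [EW]: N:wait,E:car2-GO,S:wait,W:car1-GO | queues: N=0 E=1 S=0 W=3
Step 4 [EW]: N:wait,E:car3-GO,S:wait,W:car4-GO | queues: N=0 E=0 S=0 W=2
Step 5 [EW]: N:wait,E:empty,S:wait,W:car5-GO | queues: N=0 E=0 S=0 W=1
Step 6 [EW]: N:wait,E:empty,S:wait,W:car6-GO | queues: N=0 E=0 S=0 W=0

N: empty
E: empty
S: empty
W: empty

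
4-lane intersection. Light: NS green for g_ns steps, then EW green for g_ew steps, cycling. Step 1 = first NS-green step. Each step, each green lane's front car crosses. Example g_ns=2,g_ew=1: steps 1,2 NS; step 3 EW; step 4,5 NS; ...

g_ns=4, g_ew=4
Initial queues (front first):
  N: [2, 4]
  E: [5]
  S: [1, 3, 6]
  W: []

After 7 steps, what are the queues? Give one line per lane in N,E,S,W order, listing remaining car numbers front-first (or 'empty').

Step 1 [NS]: N:car2-GO,E:wait,S:car1-GO,W:wait | queues: N=1 E=1 S=2 W=0
Step 2 [NS]: N:car4-GO,E:wait,S:car3-GO,W:wait | queues: N=0 E=1 S=1 W=0
Step 3 [NS]: N:empty,E:wait,S:car6-GO,W:wait | queues: N=0 E=1 S=0 W=0
Step 4 [NS]: N:empty,E:wait,S:empty,W:wait | queues: N=0 E=1 S=0 W=0
Step 5 [EW]: N:wait,E:car5-GO,S:wait,W:empty | queues: N=0 E=0 S=0 W=0

N: empty
E: empty
S: empty
W: empty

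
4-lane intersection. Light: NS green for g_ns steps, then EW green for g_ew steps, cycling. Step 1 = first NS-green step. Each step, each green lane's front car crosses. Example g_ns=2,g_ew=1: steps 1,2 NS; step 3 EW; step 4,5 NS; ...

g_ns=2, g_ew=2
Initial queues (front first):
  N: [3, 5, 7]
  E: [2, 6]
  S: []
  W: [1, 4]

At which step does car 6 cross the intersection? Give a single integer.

Step 1 [NS]: N:car3-GO,E:wait,S:empty,W:wait | queues: N=2 E=2 S=0 W=2
Step 2 [NS]: N:car5-GO,E:wait,S:empty,W:wait | queues: N=1 E=2 S=0 W=2
Step 3 [EW]: N:wait,E:car2-GO,S:wait,W:car1-GO | queues: N=1 E=1 S=0 W=1
Step 4 [EW]: N:wait,E:car6-GO,S:wait,W:car4-GO | queues: N=1 E=0 S=0 W=0
Step 5 [NS]: N:car7-GO,E:wait,S:empty,W:wait | queues: N=0 E=0 S=0 W=0
Car 6 crosses at step 4

4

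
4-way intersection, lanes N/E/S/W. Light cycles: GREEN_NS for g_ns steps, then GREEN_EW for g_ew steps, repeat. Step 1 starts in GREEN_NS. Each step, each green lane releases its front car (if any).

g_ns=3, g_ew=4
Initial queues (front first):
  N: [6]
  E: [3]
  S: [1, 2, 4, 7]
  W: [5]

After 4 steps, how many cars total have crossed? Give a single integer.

Step 1 [NS]: N:car6-GO,E:wait,S:car1-GO,W:wait | queues: N=0 E=1 S=3 W=1
Step 2 [NS]: N:empty,E:wait,S:car2-GO,W:wait | queues: N=0 E=1 S=2 W=1
Step 3 [NS]: N:empty,E:wait,S:car4-GO,W:wait | queues: N=0 E=1 S=1 W=1
Step 4 [EW]: N:wait,E:car3-GO,S:wait,W:car5-GO | queues: N=0 E=0 S=1 W=0
Cars crossed by step 4: 6

Answer: 6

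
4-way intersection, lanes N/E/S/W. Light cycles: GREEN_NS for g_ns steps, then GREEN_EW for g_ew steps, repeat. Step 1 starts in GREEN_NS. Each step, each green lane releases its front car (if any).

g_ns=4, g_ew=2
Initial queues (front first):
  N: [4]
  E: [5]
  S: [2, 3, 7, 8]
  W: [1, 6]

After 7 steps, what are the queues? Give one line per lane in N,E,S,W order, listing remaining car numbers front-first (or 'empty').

Step 1 [NS]: N:car4-GO,E:wait,S:car2-GO,W:wait | queues: N=0 E=1 S=3 W=2
Step 2 [NS]: N:empty,E:wait,S:car3-GO,W:wait | queues: N=0 E=1 S=2 W=2
Step 3 [NS]: N:empty,E:wait,S:car7-GO,W:wait | queues: N=0 E=1 S=1 W=2
Step 4 [NS]: N:empty,E:wait,S:car8-GO,W:wait | queues: N=0 E=1 S=0 W=2
Step 5 [EW]: N:wait,E:car5-GO,S:wait,W:car1-GO | queues: N=0 E=0 S=0 W=1
Step 6 [EW]: N:wait,E:empty,S:wait,W:car6-GO | queues: N=0 E=0 S=0 W=0

N: empty
E: empty
S: empty
W: empty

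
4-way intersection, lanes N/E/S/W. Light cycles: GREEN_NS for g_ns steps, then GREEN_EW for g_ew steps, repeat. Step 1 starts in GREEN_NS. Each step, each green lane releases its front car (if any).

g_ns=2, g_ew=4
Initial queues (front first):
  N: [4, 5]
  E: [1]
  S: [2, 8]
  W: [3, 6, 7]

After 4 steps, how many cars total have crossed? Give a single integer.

Answer: 7

Derivation:
Step 1 [NS]: N:car4-GO,E:wait,S:car2-GO,W:wait | queues: N=1 E=1 S=1 W=3
Step 2 [NS]: N:car5-GO,E:wait,S:car8-GO,W:wait | queues: N=0 E=1 S=0 W=3
Step 3 [EW]: N:wait,E:car1-GO,S:wait,W:car3-GO | queues: N=0 E=0 S=0 W=2
Step 4 [EW]: N:wait,E:empty,S:wait,W:car6-GO | queues: N=0 E=0 S=0 W=1
Cars crossed by step 4: 7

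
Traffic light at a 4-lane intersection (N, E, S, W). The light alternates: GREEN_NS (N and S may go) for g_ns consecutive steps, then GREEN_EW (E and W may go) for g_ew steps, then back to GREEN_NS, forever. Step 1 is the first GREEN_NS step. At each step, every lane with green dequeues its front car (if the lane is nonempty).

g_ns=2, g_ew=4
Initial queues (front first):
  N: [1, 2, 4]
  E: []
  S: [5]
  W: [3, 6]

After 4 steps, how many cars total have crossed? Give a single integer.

Step 1 [NS]: N:car1-GO,E:wait,S:car5-GO,W:wait | queues: N=2 E=0 S=0 W=2
Step 2 [NS]: N:car2-GO,E:wait,S:empty,W:wait | queues: N=1 E=0 S=0 W=2
Step 3 [EW]: N:wait,E:empty,S:wait,W:car3-GO | queues: N=1 E=0 S=0 W=1
Step 4 [EW]: N:wait,E:empty,S:wait,W:car6-GO | queues: N=1 E=0 S=0 W=0
Cars crossed by step 4: 5

Answer: 5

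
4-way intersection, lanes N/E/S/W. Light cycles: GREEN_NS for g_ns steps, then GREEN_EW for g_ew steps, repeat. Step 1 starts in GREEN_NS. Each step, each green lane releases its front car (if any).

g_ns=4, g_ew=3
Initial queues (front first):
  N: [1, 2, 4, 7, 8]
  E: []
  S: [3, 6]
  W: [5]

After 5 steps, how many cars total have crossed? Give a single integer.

Answer: 7

Derivation:
Step 1 [NS]: N:car1-GO,E:wait,S:car3-GO,W:wait | queues: N=4 E=0 S=1 W=1
Step 2 [NS]: N:car2-GO,E:wait,S:car6-GO,W:wait | queues: N=3 E=0 S=0 W=1
Step 3 [NS]: N:car4-GO,E:wait,S:empty,W:wait | queues: N=2 E=0 S=0 W=1
Step 4 [NS]: N:car7-GO,E:wait,S:empty,W:wait | queues: N=1 E=0 S=0 W=1
Step 5 [EW]: N:wait,E:empty,S:wait,W:car5-GO | queues: N=1 E=0 S=0 W=0
Cars crossed by step 5: 7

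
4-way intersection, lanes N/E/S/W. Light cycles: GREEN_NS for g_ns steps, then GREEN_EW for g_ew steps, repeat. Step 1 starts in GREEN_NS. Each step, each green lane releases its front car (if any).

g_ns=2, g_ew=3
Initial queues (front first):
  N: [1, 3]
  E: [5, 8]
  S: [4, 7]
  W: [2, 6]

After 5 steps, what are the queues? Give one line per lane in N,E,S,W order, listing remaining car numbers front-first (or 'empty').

Step 1 [NS]: N:car1-GO,E:wait,S:car4-GO,W:wait | queues: N=1 E=2 S=1 W=2
Step 2 [NS]: N:car3-GO,E:wait,S:car7-GO,W:wait | queues: N=0 E=2 S=0 W=2
Step 3 [EW]: N:wait,E:car5-GO,S:wait,W:car2-GO | queues: N=0 E=1 S=0 W=1
Step 4 [EW]: N:wait,E:car8-GO,S:wait,W:car6-GO | queues: N=0 E=0 S=0 W=0

N: empty
E: empty
S: empty
W: empty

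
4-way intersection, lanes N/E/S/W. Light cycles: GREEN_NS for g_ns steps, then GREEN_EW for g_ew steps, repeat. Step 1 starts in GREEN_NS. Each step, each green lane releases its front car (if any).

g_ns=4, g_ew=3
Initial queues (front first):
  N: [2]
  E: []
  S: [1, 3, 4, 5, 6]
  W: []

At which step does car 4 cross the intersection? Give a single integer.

Step 1 [NS]: N:car2-GO,E:wait,S:car1-GO,W:wait | queues: N=0 E=0 S=4 W=0
Step 2 [NS]: N:empty,E:wait,S:car3-GO,W:wait | queues: N=0 E=0 S=3 W=0
Step 3 [NS]: N:empty,E:wait,S:car4-GO,W:wait | queues: N=0 E=0 S=2 W=0
Step 4 [NS]: N:empty,E:wait,S:car5-GO,W:wait | queues: N=0 E=0 S=1 W=0
Step 5 [EW]: N:wait,E:empty,S:wait,W:empty | queues: N=0 E=0 S=1 W=0
Step 6 [EW]: N:wait,E:empty,S:wait,W:empty | queues: N=0 E=0 S=1 W=0
Step 7 [EW]: N:wait,E:empty,S:wait,W:empty | queues: N=0 E=0 S=1 W=0
Step 8 [NS]: N:empty,E:wait,S:car6-GO,W:wait | queues: N=0 E=0 S=0 W=0
Car 4 crosses at step 3

3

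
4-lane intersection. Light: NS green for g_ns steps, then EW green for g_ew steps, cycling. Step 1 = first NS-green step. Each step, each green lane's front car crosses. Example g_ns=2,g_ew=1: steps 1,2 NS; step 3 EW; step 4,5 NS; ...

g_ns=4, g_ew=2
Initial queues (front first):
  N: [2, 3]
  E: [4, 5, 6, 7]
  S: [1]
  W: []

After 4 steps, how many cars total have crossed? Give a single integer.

Answer: 3

Derivation:
Step 1 [NS]: N:car2-GO,E:wait,S:car1-GO,W:wait | queues: N=1 E=4 S=0 W=0
Step 2 [NS]: N:car3-GO,E:wait,S:empty,W:wait | queues: N=0 E=4 S=0 W=0
Step 3 [NS]: N:empty,E:wait,S:empty,W:wait | queues: N=0 E=4 S=0 W=0
Step 4 [NS]: N:empty,E:wait,S:empty,W:wait | queues: N=0 E=4 S=0 W=0
Cars crossed by step 4: 3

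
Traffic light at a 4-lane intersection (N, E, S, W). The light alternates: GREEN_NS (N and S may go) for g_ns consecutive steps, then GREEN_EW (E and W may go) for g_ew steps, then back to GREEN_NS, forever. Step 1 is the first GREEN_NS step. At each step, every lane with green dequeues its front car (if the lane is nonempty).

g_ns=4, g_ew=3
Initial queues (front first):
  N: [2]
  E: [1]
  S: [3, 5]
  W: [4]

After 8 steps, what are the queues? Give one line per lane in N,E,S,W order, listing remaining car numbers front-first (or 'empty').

Step 1 [NS]: N:car2-GO,E:wait,S:car3-GO,W:wait | queues: N=0 E=1 S=1 W=1
Step 2 [NS]: N:empty,E:wait,S:car5-GO,W:wait | queues: N=0 E=1 S=0 W=1
Step 3 [NS]: N:empty,E:wait,S:empty,W:wait | queues: N=0 E=1 S=0 W=1
Step 4 [NS]: N:empty,E:wait,S:empty,W:wait | queues: N=0 E=1 S=0 W=1
Step 5 [EW]: N:wait,E:car1-GO,S:wait,W:car4-GO | queues: N=0 E=0 S=0 W=0

N: empty
E: empty
S: empty
W: empty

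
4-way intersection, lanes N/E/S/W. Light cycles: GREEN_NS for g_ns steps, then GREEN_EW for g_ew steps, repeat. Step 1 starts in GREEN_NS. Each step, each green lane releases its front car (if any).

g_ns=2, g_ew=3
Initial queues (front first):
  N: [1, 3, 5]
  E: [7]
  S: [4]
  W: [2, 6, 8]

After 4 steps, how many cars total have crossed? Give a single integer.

Answer: 6

Derivation:
Step 1 [NS]: N:car1-GO,E:wait,S:car4-GO,W:wait | queues: N=2 E=1 S=0 W=3
Step 2 [NS]: N:car3-GO,E:wait,S:empty,W:wait | queues: N=1 E=1 S=0 W=3
Step 3 [EW]: N:wait,E:car7-GO,S:wait,W:car2-GO | queues: N=1 E=0 S=0 W=2
Step 4 [EW]: N:wait,E:empty,S:wait,W:car6-GO | queues: N=1 E=0 S=0 W=1
Cars crossed by step 4: 6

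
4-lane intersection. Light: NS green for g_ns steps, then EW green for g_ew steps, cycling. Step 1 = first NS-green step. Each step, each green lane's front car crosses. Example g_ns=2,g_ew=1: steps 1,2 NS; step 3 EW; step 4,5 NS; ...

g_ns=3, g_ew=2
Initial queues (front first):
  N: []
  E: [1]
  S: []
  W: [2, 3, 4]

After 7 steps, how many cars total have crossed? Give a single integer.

Step 1 [NS]: N:empty,E:wait,S:empty,W:wait | queues: N=0 E=1 S=0 W=3
Step 2 [NS]: N:empty,E:wait,S:empty,W:wait | queues: N=0 E=1 S=0 W=3
Step 3 [NS]: N:empty,E:wait,S:empty,W:wait | queues: N=0 E=1 S=0 W=3
Step 4 [EW]: N:wait,E:car1-GO,S:wait,W:car2-GO | queues: N=0 E=0 S=0 W=2
Step 5 [EW]: N:wait,E:empty,S:wait,W:car3-GO | queues: N=0 E=0 S=0 W=1
Step 6 [NS]: N:empty,E:wait,S:empty,W:wait | queues: N=0 E=0 S=0 W=1
Step 7 [NS]: N:empty,E:wait,S:empty,W:wait | queues: N=0 E=0 S=0 W=1
Cars crossed by step 7: 3

Answer: 3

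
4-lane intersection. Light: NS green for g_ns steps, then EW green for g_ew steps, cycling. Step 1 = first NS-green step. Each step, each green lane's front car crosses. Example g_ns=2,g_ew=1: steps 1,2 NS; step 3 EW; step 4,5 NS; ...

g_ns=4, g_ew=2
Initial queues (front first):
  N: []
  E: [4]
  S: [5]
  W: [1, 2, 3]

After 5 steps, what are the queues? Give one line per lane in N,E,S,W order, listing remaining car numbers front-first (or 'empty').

Step 1 [NS]: N:empty,E:wait,S:car5-GO,W:wait | queues: N=0 E=1 S=0 W=3
Step 2 [NS]: N:empty,E:wait,S:empty,W:wait | queues: N=0 E=1 S=0 W=3
Step 3 [NS]: N:empty,E:wait,S:empty,W:wait | queues: N=0 E=1 S=0 W=3
Step 4 [NS]: N:empty,E:wait,S:empty,W:wait | queues: N=0 E=1 S=0 W=3
Step 5 [EW]: N:wait,E:car4-GO,S:wait,W:car1-GO | queues: N=0 E=0 S=0 W=2

N: empty
E: empty
S: empty
W: 2 3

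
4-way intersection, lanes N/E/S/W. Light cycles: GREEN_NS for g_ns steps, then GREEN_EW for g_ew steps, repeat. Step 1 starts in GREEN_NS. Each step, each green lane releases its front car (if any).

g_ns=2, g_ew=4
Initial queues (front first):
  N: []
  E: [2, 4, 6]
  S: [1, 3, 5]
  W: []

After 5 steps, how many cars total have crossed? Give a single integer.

Step 1 [NS]: N:empty,E:wait,S:car1-GO,W:wait | queues: N=0 E=3 S=2 W=0
Step 2 [NS]: N:empty,E:wait,S:car3-GO,W:wait | queues: N=0 E=3 S=1 W=0
Step 3 [EW]: N:wait,E:car2-GO,S:wait,W:empty | queues: N=0 E=2 S=1 W=0
Step 4 [EW]: N:wait,E:car4-GO,S:wait,W:empty | queues: N=0 E=1 S=1 W=0
Step 5 [EW]: N:wait,E:car6-GO,S:wait,W:empty | queues: N=0 E=0 S=1 W=0
Cars crossed by step 5: 5

Answer: 5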